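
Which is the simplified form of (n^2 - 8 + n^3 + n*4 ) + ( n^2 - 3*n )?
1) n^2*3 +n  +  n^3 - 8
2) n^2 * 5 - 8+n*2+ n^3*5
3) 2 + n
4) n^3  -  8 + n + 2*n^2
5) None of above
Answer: 4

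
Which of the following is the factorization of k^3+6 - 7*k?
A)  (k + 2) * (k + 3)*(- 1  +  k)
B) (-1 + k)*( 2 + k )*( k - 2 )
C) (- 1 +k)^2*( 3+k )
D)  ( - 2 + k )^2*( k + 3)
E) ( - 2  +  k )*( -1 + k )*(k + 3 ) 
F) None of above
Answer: E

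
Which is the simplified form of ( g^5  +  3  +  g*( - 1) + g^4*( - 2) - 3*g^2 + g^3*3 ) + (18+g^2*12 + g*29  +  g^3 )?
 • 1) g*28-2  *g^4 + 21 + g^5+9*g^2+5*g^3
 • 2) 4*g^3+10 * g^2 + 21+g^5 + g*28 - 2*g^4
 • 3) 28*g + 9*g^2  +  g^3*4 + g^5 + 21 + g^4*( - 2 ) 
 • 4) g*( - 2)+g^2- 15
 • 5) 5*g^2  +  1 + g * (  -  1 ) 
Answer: 3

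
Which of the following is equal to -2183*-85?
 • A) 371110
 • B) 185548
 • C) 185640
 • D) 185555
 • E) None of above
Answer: D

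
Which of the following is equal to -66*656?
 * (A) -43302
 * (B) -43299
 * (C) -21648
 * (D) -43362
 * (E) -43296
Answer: E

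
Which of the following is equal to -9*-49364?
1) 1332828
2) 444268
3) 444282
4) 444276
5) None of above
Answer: 4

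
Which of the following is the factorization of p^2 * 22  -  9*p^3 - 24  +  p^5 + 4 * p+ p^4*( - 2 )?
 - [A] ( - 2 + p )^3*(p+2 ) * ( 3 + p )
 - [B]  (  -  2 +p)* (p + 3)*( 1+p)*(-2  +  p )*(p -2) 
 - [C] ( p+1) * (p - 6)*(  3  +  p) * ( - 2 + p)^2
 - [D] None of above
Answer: B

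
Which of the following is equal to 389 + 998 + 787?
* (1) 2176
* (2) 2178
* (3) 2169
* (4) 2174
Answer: 4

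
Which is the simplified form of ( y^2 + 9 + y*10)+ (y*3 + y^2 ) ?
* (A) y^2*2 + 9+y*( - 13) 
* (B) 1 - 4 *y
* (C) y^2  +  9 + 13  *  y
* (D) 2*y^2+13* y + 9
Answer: D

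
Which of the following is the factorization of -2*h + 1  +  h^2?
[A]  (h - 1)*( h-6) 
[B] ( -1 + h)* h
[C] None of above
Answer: C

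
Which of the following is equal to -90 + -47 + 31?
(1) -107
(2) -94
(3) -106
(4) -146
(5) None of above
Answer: 3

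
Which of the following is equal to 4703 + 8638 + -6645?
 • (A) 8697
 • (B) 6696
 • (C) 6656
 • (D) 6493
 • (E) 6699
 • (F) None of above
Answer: B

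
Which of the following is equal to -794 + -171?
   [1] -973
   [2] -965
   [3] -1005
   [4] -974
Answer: 2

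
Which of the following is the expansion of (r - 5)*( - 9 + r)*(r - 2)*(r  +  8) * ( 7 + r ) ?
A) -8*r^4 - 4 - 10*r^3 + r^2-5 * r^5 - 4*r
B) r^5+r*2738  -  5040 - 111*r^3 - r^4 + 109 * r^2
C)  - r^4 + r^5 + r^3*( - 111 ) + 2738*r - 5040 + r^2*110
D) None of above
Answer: B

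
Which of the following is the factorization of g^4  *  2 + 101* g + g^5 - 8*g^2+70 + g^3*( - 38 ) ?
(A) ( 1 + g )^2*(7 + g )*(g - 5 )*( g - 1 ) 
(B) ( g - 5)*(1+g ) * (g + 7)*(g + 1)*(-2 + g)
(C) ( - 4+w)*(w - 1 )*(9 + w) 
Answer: B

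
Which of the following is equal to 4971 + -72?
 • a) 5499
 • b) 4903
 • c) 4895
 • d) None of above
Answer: d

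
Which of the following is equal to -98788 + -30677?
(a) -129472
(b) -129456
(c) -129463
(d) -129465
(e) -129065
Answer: d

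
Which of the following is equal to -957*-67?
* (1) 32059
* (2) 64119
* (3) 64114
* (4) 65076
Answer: 2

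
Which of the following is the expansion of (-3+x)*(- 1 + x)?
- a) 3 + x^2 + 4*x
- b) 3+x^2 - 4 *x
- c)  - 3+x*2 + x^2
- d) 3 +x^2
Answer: b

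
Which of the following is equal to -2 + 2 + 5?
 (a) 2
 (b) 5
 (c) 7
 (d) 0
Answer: b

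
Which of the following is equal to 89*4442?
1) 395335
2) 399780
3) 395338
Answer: 3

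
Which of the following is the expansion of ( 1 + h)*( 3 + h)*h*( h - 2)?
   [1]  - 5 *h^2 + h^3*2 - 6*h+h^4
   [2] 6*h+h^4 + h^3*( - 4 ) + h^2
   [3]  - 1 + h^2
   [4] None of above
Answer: 1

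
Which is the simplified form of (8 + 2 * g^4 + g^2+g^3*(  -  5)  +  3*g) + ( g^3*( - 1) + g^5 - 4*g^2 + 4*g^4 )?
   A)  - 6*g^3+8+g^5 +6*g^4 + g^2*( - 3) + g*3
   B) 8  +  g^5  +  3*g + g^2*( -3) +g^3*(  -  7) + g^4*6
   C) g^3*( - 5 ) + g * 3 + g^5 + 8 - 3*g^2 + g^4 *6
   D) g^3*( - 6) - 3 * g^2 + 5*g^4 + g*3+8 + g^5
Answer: A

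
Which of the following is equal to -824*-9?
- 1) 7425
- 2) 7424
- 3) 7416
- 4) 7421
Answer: 3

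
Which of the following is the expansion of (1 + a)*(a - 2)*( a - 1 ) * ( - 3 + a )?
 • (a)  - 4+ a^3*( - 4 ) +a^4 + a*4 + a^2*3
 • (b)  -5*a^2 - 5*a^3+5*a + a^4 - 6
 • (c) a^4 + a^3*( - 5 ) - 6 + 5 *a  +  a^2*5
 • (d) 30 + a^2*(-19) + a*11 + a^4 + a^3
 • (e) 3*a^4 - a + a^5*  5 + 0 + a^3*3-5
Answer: c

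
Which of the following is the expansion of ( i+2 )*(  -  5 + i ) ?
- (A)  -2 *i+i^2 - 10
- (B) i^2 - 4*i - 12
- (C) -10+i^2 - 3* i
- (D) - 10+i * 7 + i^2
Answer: C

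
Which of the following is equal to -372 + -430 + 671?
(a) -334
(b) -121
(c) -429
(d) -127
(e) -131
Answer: e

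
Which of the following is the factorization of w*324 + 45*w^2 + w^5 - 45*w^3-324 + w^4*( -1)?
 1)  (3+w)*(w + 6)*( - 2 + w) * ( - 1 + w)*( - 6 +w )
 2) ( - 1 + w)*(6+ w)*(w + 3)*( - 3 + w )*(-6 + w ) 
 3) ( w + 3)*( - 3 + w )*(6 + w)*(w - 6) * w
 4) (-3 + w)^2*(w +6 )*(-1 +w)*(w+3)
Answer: 2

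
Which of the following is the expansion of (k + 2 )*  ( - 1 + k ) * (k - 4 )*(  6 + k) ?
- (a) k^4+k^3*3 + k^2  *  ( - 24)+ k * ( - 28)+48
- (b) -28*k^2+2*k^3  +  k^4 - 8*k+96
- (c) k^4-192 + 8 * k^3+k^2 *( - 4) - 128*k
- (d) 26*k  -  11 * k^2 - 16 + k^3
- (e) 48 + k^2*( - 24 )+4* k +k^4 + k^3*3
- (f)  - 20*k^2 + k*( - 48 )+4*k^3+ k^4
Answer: a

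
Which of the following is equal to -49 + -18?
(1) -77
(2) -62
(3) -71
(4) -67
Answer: 4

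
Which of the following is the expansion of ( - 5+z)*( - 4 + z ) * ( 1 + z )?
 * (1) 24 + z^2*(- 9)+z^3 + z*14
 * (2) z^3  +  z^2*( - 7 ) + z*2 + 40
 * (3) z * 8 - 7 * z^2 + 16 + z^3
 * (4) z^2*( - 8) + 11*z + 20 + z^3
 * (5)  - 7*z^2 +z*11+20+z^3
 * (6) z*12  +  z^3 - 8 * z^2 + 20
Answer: 4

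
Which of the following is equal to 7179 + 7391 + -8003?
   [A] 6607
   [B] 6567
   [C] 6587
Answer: B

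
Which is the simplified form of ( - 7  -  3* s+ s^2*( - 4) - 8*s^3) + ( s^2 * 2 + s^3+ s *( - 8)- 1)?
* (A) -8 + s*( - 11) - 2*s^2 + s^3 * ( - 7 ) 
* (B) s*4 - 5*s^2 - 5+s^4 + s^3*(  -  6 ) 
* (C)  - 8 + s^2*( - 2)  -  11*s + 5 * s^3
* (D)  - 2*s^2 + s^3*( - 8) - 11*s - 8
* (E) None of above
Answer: A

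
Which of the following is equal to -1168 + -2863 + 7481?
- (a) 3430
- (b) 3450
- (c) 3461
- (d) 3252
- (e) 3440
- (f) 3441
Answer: b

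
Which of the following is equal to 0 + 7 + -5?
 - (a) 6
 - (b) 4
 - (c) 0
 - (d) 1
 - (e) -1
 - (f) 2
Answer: f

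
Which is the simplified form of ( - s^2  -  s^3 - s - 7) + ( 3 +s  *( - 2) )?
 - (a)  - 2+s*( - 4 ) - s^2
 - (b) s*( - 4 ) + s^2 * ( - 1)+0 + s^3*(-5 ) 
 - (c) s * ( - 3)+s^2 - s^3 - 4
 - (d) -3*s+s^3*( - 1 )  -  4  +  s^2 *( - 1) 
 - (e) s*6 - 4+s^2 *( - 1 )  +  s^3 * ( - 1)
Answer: d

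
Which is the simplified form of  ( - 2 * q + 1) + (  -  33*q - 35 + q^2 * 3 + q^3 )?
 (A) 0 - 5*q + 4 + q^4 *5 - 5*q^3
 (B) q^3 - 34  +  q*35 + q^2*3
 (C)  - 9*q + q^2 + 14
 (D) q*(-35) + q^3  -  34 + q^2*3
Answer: D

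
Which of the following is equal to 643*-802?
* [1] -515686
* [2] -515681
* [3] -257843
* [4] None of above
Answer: 1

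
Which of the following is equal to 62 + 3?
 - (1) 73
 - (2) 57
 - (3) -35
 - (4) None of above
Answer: 4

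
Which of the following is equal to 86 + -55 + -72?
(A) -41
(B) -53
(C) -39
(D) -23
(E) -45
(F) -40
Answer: A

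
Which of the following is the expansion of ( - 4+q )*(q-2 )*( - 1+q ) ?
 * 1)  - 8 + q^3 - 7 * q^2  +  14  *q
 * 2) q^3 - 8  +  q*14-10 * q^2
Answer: 1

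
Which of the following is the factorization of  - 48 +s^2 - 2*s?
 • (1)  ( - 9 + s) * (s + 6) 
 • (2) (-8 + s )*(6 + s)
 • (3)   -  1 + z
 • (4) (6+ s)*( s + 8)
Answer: 2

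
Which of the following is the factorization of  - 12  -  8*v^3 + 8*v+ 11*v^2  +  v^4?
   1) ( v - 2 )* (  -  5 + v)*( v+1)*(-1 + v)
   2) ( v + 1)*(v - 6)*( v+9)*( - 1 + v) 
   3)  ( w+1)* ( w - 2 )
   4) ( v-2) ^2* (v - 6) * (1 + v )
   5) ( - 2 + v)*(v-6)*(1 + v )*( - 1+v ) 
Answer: 5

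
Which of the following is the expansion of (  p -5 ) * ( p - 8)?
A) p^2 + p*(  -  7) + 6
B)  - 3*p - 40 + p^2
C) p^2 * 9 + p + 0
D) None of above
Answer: D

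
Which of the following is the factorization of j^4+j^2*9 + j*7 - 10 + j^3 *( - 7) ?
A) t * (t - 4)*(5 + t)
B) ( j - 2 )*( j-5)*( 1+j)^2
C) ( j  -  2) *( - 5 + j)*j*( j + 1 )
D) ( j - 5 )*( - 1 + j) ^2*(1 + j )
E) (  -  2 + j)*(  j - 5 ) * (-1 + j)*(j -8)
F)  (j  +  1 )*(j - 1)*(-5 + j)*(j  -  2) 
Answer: F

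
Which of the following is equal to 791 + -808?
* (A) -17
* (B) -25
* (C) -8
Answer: A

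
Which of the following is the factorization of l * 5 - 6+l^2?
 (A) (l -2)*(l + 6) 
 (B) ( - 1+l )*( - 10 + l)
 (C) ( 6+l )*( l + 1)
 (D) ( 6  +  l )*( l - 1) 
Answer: D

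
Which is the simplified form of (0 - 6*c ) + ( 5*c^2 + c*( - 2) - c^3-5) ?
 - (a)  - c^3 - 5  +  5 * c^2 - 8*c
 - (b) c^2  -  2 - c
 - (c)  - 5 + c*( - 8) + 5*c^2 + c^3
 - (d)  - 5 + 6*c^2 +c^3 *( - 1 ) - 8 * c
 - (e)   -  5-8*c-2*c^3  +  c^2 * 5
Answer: a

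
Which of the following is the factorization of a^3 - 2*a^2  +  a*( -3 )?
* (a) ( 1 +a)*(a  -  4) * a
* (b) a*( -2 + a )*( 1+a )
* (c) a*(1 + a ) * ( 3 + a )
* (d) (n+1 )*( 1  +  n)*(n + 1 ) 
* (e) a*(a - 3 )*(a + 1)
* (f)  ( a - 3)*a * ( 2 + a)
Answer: e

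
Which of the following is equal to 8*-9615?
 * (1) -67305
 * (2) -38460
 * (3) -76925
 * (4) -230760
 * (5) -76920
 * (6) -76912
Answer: 5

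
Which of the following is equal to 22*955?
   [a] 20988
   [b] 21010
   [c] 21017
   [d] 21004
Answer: b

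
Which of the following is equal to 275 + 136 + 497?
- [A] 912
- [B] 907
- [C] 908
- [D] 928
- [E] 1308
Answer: C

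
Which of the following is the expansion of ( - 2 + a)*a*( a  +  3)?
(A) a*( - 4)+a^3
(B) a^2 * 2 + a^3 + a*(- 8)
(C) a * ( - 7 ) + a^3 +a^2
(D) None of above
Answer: D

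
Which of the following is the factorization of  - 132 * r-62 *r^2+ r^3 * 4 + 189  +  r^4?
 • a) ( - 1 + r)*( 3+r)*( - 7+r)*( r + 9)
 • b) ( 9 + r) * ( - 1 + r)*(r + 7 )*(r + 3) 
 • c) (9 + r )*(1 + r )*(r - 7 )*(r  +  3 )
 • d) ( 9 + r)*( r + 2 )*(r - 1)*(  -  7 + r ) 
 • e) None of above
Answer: a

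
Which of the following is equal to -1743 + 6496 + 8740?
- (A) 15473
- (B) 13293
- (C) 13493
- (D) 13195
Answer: C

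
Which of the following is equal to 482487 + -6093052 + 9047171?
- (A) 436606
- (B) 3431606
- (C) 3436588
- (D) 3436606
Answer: D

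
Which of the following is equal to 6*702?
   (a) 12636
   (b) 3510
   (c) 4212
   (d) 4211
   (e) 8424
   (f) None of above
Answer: c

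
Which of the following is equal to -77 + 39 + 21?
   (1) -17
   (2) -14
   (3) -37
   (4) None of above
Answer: 1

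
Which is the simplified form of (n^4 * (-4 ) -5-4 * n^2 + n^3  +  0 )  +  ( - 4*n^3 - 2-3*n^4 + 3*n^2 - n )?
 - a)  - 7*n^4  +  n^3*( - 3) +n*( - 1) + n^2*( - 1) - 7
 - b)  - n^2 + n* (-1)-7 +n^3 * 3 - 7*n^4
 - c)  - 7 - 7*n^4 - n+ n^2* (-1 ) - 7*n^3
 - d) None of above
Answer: a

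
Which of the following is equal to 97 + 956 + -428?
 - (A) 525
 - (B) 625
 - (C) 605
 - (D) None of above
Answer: B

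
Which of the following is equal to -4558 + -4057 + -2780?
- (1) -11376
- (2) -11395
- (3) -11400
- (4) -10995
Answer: 2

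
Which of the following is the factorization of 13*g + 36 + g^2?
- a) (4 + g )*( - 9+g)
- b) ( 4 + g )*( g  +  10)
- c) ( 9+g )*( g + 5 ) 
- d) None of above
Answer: d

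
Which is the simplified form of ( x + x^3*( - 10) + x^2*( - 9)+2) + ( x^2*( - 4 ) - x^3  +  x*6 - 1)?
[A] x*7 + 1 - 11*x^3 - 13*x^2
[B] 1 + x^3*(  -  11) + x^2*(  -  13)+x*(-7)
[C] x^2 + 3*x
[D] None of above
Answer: A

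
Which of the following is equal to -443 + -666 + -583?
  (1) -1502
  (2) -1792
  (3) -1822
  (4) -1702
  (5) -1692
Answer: 5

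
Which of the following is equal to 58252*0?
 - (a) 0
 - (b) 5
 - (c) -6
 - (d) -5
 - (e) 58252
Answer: a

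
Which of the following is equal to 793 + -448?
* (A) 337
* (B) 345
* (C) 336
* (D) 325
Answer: B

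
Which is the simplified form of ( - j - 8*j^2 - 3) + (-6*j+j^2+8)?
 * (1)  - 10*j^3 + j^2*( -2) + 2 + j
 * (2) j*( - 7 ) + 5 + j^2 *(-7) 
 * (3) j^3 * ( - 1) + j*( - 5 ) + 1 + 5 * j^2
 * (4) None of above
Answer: 2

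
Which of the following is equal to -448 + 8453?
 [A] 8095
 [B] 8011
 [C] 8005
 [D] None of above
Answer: C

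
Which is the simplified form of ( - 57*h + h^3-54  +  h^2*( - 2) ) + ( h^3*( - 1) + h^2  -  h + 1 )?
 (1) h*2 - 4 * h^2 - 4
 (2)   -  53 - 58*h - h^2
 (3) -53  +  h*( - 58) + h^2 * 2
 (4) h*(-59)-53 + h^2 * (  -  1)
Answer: 2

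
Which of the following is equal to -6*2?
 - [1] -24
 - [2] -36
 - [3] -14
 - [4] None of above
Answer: 4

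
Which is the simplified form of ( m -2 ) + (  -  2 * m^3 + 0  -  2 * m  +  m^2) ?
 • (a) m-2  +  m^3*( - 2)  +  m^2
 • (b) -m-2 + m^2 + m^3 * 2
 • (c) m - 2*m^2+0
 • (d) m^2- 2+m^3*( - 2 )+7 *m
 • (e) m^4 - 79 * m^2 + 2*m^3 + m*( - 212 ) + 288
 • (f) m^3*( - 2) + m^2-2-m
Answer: f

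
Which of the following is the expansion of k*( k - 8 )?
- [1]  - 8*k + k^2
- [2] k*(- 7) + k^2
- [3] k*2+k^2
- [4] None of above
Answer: 1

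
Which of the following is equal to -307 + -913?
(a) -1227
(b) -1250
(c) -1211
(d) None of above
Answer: d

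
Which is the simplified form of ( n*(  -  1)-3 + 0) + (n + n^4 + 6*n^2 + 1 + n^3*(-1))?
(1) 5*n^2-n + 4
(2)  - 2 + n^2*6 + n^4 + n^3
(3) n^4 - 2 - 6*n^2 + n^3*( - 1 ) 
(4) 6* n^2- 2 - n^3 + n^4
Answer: 4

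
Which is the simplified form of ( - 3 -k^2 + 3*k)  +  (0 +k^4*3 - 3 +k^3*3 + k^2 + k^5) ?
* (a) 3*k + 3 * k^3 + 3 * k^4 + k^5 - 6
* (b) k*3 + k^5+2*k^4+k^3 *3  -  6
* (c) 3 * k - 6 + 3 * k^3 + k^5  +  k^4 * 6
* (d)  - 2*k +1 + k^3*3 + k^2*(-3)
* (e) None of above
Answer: a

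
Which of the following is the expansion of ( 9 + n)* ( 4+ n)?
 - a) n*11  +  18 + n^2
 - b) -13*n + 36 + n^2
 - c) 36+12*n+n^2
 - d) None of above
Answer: d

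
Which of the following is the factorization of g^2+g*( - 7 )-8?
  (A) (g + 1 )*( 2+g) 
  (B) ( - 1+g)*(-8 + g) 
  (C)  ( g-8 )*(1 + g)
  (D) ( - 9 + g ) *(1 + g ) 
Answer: C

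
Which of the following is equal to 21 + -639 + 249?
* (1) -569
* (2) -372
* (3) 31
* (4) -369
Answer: 4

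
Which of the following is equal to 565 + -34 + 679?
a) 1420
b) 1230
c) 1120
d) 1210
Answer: d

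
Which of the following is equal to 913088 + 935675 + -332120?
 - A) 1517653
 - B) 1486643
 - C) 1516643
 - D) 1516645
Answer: C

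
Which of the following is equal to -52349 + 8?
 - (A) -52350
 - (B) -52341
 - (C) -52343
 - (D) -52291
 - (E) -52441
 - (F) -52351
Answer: B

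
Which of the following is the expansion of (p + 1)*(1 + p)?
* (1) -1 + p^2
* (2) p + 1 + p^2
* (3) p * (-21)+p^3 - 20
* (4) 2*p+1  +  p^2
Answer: 4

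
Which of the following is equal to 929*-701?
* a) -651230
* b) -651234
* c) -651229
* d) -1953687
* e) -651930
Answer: c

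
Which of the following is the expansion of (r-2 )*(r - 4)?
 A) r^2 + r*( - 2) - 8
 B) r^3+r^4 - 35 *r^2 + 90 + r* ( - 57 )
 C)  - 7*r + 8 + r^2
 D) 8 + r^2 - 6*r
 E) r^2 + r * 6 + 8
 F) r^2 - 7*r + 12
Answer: D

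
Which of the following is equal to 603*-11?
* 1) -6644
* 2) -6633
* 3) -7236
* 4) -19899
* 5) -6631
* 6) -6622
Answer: 2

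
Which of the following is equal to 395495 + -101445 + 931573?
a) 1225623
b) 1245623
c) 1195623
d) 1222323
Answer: a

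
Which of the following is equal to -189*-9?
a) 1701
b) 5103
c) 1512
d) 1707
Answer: a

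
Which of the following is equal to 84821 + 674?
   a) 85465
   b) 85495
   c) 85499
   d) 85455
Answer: b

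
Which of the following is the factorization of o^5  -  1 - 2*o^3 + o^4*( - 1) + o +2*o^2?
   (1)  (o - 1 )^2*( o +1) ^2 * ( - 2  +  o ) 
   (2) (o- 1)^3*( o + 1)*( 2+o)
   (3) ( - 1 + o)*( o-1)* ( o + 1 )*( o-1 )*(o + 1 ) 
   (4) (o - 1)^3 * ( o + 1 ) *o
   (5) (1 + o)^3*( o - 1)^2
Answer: 3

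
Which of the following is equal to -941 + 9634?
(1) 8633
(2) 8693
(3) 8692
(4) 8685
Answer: 2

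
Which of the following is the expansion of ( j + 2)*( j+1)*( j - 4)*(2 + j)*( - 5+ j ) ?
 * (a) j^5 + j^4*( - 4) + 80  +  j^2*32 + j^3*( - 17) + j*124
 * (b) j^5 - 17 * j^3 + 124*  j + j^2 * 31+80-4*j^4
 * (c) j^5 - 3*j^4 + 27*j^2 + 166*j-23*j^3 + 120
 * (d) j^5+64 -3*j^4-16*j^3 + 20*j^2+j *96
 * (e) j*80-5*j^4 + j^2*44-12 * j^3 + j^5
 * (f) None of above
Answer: a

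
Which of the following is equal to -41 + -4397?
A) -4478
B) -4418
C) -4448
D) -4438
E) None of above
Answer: D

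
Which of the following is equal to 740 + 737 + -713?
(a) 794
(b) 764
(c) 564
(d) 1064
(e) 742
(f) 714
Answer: b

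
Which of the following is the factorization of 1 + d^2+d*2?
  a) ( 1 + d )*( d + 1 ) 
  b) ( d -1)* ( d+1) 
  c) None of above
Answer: a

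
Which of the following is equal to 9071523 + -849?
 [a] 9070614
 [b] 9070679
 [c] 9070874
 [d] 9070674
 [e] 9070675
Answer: d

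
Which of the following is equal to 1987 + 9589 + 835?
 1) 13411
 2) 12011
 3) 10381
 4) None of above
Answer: 4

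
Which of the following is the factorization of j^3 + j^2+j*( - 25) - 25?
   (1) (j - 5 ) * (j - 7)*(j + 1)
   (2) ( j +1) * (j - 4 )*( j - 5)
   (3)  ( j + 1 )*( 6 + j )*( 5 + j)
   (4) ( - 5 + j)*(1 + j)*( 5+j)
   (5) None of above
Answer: 4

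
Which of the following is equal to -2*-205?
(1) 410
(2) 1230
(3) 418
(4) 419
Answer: 1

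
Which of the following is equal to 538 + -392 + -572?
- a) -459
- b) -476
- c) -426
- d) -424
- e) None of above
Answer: c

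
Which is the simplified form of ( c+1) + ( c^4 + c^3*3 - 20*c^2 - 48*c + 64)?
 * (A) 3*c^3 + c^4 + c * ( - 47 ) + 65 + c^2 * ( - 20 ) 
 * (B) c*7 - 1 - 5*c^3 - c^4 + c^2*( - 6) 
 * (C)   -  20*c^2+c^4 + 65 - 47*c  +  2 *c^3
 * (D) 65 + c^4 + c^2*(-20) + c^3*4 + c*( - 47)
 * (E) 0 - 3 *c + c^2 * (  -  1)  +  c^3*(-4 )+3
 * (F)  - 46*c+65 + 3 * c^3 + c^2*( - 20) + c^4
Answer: A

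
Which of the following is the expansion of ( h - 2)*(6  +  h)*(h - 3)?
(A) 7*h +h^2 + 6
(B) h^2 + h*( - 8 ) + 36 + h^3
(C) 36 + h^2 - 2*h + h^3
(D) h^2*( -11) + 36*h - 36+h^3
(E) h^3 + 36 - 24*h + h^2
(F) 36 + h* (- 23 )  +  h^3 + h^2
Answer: E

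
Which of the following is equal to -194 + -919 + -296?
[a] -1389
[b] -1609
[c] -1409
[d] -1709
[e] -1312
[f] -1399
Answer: c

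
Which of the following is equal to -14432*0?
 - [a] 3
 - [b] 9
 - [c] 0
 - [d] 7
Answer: c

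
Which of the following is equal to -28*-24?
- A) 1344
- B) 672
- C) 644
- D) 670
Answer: B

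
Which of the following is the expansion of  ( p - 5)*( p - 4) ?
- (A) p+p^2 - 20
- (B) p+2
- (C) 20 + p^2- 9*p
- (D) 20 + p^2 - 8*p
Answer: C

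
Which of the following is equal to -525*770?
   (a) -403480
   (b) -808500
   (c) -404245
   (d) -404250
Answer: d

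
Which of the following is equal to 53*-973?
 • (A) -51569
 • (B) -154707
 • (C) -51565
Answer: A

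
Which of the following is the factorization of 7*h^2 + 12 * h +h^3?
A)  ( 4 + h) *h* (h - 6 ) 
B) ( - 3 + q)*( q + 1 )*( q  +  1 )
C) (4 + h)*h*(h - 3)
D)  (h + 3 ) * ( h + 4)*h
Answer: D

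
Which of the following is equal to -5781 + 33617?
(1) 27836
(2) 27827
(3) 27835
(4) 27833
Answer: 1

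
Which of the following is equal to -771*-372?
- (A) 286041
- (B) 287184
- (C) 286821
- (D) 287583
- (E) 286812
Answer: E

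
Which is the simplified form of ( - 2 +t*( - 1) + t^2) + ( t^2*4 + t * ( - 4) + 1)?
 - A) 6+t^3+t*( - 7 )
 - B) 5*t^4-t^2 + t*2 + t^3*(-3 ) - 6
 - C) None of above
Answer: C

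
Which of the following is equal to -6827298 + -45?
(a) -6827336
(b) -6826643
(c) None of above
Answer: c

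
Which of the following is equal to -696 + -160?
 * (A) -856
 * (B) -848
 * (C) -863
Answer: A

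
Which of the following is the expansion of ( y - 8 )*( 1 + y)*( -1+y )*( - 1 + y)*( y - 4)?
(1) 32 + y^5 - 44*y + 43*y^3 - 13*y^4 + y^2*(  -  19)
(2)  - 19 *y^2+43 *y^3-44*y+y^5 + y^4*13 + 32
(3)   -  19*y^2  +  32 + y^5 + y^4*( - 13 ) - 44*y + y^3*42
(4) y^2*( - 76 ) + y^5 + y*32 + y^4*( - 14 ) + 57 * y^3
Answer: 1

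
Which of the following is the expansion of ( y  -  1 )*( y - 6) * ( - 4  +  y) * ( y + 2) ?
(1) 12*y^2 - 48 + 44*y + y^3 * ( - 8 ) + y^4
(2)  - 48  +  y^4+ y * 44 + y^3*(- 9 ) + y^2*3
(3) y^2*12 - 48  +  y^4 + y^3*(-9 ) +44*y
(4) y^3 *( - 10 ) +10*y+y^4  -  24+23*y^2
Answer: 3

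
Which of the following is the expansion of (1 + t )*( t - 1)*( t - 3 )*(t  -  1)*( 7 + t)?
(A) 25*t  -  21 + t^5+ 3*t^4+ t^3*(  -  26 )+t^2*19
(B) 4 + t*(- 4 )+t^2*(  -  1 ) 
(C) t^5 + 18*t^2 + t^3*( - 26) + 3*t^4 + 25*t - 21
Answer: C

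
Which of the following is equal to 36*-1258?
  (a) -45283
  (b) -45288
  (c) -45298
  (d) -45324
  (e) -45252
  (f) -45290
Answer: b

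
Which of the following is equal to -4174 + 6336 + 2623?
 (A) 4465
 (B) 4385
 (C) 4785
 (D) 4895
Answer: C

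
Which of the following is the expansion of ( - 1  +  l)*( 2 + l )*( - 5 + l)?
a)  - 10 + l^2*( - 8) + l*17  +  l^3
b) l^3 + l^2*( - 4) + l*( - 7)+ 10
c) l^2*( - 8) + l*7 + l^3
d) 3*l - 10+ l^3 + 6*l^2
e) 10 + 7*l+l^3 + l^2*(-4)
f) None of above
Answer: b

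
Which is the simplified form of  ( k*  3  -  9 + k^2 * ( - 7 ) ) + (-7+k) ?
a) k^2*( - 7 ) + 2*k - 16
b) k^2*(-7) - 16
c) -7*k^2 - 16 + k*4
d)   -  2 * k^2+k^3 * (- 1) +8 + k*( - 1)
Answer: c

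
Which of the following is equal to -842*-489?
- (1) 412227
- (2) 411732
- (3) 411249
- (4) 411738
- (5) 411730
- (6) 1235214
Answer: 4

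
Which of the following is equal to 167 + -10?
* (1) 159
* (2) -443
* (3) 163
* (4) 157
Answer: 4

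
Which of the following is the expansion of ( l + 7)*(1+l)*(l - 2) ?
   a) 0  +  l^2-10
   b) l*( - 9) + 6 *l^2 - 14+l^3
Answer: b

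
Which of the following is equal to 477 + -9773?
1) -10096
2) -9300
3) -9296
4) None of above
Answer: 3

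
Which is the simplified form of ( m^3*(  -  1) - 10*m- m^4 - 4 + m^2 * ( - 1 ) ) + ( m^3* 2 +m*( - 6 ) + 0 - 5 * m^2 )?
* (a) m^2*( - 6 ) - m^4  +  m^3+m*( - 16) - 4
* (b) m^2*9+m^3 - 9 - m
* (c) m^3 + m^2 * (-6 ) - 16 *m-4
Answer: a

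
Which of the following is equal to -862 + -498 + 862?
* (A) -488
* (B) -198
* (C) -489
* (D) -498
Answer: D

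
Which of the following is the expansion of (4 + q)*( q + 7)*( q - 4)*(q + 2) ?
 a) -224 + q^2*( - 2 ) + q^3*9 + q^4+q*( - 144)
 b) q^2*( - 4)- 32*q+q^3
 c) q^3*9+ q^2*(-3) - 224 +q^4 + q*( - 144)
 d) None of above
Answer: a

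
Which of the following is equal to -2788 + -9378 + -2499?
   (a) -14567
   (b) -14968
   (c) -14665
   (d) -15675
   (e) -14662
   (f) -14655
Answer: c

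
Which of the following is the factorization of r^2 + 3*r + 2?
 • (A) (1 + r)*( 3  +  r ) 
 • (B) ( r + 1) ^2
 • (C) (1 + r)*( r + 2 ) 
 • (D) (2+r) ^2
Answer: C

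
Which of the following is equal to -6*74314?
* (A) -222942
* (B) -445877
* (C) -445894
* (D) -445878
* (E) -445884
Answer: E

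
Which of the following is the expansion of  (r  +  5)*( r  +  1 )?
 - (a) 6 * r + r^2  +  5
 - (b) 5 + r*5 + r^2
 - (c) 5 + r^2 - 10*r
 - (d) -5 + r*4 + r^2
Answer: a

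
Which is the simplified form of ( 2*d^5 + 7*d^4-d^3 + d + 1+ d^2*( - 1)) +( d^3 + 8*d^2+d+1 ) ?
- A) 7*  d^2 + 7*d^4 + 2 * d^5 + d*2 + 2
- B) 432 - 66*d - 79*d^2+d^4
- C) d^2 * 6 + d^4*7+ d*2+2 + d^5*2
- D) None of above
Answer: A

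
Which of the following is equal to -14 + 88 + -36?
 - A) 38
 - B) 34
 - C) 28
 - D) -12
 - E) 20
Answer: A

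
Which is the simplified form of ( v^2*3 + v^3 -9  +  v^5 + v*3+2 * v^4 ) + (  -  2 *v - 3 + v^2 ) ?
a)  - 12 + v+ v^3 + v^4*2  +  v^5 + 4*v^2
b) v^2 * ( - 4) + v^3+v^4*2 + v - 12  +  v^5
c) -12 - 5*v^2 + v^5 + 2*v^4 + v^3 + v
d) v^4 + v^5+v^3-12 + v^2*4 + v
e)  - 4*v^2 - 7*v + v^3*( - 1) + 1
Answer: a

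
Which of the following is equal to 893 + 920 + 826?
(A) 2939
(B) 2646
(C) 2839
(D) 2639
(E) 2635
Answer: D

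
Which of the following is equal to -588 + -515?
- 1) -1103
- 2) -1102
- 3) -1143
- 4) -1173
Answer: 1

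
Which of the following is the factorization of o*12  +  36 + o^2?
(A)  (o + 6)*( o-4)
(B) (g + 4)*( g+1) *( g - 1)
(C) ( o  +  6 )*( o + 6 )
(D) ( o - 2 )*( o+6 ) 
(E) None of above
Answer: C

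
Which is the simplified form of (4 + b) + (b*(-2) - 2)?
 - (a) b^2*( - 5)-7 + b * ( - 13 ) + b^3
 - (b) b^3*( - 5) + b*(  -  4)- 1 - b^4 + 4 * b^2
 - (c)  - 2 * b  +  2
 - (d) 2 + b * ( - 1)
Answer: d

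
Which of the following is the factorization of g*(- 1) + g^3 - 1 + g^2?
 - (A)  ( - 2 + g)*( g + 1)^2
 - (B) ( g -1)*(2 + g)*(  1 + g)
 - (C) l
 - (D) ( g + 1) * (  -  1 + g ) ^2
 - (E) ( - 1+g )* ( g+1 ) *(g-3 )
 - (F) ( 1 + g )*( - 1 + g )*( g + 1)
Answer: F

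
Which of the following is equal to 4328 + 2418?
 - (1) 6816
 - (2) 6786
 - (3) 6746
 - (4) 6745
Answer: 3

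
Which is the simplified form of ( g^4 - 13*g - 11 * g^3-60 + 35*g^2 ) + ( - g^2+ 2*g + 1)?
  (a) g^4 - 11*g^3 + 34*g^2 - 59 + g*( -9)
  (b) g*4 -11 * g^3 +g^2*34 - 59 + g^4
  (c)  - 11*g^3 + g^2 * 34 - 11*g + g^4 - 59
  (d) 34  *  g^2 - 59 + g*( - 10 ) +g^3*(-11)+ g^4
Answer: c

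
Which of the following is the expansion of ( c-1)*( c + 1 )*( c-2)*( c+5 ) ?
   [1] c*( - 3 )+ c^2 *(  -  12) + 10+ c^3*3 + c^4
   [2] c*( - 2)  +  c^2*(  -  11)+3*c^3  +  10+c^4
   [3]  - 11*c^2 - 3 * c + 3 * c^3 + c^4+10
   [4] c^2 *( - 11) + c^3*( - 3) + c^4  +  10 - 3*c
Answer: 3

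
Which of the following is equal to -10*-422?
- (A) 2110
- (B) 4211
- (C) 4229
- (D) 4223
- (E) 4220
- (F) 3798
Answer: E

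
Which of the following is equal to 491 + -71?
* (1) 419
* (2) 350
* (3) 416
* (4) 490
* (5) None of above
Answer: 5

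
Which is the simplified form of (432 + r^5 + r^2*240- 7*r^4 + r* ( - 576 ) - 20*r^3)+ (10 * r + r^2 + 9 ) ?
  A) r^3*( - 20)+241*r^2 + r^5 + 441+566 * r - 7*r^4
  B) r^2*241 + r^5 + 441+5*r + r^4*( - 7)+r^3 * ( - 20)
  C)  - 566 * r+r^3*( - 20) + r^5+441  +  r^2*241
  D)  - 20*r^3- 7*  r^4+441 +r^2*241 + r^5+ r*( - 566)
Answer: D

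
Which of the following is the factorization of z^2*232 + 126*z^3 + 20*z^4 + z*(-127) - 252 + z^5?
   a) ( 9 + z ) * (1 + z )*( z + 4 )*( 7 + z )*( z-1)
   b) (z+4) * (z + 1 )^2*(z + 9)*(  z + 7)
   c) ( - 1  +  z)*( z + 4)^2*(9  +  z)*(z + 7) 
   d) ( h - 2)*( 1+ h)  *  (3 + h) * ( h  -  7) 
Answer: a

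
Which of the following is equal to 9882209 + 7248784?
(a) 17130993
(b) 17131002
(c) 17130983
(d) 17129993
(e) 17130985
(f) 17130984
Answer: a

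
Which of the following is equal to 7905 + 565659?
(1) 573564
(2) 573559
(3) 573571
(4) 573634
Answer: 1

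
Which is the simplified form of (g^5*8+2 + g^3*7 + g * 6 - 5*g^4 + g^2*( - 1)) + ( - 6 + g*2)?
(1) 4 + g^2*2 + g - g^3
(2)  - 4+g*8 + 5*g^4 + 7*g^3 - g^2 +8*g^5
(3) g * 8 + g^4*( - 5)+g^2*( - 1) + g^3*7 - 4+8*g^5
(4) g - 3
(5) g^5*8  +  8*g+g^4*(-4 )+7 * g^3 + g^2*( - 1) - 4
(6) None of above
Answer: 3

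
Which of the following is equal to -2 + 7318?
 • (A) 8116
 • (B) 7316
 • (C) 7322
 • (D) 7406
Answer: B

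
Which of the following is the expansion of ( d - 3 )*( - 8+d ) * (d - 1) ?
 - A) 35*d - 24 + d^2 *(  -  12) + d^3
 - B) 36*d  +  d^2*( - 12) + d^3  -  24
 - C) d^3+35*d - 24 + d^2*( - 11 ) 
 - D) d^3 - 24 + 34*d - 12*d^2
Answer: A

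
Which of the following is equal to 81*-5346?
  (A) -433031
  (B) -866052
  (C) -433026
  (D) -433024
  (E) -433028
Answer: C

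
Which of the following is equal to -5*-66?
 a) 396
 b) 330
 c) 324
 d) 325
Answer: b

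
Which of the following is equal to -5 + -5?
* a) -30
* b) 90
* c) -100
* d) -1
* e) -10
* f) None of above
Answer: e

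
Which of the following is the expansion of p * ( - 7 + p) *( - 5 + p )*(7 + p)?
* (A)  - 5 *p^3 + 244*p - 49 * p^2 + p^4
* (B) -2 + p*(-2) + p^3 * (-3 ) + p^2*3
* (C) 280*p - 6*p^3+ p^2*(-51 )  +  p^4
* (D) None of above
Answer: D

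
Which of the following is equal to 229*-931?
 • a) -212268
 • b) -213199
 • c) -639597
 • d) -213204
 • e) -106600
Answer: b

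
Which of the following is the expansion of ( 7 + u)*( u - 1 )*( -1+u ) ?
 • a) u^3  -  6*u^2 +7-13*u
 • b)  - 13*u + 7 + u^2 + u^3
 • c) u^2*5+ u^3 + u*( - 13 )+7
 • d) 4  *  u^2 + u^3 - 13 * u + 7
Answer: c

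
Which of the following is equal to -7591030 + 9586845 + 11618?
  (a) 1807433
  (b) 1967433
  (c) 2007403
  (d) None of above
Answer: d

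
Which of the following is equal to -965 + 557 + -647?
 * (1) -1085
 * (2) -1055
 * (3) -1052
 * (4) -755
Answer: 2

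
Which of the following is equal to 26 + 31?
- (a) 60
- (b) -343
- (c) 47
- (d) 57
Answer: d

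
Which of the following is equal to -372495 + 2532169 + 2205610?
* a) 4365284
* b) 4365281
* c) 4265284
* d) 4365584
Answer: a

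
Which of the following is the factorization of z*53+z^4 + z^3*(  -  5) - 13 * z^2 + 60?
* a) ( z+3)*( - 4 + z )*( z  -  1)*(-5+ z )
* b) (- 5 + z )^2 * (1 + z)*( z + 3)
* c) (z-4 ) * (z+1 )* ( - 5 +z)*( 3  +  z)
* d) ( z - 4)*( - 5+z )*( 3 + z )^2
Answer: c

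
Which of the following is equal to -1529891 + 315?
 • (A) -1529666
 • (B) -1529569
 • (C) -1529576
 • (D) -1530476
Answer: C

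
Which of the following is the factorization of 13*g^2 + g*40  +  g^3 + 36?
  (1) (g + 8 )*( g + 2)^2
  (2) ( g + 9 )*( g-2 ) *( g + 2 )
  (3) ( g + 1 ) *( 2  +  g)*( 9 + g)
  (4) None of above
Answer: 4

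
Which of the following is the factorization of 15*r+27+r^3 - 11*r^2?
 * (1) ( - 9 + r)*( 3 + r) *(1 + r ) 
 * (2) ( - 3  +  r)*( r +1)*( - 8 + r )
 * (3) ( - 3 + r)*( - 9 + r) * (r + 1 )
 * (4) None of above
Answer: 3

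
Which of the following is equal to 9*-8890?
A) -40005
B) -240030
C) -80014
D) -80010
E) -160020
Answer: D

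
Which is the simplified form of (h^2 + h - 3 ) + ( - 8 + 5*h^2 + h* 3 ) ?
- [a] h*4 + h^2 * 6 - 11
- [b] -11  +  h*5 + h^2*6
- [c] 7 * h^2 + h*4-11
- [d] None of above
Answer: a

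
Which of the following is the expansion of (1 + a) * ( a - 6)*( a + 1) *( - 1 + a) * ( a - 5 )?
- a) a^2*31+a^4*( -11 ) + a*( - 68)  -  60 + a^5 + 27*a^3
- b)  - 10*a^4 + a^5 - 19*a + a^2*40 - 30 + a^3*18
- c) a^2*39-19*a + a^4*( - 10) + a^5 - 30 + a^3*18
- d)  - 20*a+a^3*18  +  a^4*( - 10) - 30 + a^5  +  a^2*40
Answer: b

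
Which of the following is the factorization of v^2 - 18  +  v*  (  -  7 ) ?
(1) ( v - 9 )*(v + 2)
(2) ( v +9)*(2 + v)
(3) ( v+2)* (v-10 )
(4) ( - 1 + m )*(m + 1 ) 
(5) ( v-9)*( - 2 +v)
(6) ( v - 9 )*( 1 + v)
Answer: 1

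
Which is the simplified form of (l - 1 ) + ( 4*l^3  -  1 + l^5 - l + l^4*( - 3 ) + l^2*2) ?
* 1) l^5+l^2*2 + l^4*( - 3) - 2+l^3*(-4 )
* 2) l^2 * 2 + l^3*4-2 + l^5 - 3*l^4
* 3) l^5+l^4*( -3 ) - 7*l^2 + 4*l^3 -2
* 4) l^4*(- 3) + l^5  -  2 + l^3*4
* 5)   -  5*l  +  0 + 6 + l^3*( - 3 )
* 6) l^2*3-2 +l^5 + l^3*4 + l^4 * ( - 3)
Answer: 2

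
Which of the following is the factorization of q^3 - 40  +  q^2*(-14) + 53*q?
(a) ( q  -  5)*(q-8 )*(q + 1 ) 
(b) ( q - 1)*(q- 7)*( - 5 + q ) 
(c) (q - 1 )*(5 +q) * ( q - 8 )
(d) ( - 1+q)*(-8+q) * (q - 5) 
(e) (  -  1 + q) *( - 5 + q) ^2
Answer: d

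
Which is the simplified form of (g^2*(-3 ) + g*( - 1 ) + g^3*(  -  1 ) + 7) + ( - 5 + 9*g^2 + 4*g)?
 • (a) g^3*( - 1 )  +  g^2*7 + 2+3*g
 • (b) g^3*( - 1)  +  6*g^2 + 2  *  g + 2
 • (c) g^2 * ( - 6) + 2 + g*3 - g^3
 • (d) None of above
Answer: d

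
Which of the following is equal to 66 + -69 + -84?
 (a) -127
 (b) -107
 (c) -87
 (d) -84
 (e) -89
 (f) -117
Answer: c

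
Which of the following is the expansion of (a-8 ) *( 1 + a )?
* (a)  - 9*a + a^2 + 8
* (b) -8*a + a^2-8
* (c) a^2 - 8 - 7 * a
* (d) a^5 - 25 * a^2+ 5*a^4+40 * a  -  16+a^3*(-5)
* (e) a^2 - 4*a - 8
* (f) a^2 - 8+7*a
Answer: c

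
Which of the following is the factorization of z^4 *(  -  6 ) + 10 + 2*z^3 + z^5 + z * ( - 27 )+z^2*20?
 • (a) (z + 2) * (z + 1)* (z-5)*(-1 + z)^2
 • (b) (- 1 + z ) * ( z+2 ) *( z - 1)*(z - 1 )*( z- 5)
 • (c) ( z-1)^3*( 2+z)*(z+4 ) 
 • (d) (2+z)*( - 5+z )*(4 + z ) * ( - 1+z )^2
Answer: b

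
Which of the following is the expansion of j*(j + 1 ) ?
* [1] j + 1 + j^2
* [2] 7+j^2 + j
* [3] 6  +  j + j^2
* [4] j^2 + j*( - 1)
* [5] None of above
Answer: 5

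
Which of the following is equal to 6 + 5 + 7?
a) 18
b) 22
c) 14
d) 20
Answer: a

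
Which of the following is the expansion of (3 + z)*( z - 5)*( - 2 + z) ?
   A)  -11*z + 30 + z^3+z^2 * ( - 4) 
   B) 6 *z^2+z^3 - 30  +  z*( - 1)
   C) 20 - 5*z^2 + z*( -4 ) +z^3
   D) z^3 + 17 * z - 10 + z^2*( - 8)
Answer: A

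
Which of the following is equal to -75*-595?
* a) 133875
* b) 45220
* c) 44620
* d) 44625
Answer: d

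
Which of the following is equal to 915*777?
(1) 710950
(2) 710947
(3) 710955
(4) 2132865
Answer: 3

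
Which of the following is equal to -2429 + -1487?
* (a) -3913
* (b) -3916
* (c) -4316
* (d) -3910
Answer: b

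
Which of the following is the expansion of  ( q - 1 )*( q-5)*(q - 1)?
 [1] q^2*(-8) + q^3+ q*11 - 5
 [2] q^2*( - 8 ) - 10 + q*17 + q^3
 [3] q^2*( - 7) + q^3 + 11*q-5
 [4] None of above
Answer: 3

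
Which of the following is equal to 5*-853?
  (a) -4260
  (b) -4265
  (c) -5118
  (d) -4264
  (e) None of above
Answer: b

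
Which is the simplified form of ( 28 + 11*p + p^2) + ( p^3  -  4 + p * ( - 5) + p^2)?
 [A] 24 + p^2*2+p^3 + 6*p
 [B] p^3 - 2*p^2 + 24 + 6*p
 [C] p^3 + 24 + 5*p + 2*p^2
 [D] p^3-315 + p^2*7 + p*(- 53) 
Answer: A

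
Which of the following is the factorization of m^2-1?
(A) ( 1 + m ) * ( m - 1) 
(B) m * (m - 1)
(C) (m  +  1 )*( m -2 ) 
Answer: A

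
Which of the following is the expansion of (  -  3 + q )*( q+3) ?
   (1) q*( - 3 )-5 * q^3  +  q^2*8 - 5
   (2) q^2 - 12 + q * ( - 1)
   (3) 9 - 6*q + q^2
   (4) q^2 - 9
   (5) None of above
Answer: 4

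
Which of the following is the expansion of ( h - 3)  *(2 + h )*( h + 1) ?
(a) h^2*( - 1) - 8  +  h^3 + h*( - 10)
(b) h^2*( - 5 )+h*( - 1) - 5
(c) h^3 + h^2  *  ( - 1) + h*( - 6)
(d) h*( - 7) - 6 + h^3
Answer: d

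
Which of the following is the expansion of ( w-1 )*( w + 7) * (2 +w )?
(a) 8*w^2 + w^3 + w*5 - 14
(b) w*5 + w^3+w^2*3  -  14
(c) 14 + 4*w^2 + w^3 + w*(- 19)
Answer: a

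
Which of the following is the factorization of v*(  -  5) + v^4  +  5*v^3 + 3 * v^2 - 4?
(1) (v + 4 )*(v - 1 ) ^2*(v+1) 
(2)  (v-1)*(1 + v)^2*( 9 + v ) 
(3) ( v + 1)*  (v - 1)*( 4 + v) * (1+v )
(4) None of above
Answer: 3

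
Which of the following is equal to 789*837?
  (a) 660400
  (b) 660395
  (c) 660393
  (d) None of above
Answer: c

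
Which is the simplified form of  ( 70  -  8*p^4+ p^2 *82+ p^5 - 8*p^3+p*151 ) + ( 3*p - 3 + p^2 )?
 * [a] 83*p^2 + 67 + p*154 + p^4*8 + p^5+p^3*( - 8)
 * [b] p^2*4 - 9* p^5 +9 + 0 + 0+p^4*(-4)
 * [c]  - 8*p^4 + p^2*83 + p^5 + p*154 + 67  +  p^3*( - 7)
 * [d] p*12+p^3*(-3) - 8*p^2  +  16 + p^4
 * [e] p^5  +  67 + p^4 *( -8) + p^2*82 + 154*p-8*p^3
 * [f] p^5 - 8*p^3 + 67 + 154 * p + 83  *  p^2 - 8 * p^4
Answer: f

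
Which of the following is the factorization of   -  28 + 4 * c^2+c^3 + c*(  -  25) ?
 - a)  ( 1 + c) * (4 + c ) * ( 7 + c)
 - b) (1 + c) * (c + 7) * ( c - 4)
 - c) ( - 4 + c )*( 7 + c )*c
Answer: b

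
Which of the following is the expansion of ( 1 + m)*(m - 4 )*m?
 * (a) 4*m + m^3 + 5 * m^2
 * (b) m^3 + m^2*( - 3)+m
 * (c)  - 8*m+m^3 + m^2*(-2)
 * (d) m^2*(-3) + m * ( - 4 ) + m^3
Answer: d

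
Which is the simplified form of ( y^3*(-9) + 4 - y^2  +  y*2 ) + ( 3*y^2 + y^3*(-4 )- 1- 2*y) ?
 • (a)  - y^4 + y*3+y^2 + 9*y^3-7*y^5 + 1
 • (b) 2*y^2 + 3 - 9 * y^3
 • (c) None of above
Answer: c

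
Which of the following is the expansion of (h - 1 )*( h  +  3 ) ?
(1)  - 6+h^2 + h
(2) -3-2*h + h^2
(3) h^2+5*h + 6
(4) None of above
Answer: 4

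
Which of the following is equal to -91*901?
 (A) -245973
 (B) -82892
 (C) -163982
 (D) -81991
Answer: D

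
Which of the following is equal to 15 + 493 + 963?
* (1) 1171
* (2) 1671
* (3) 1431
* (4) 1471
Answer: 4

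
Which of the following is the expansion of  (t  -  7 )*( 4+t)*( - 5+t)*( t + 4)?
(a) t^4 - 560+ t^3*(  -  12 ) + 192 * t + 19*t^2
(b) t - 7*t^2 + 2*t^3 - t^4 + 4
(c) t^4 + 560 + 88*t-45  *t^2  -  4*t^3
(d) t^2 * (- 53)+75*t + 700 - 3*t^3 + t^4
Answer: c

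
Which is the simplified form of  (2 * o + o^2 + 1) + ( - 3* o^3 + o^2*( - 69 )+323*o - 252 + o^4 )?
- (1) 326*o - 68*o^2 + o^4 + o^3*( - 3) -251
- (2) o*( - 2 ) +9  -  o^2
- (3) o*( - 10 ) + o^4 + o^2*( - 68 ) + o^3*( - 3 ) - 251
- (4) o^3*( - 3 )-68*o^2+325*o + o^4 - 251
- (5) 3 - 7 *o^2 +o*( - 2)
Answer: 4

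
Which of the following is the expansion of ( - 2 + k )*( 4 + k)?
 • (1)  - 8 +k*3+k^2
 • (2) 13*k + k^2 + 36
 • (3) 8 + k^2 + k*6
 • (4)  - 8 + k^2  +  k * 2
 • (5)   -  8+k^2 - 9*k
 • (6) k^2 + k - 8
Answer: 4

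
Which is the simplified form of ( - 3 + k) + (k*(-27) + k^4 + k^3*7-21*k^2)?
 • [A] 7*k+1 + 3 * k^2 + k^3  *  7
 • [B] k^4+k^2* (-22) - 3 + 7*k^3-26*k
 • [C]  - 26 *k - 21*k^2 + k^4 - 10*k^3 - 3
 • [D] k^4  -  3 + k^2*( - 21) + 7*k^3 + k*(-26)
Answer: D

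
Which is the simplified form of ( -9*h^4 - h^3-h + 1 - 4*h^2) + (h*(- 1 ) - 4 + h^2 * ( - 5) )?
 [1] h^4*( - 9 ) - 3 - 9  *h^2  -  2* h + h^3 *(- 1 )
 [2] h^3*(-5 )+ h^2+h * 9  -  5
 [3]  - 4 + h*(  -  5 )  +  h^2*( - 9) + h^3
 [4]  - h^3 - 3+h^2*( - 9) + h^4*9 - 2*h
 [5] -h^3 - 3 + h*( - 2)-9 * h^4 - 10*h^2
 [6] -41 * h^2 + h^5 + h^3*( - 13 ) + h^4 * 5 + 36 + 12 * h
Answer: 1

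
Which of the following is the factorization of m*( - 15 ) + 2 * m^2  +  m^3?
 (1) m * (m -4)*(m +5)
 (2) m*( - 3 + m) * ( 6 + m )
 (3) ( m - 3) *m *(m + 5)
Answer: 3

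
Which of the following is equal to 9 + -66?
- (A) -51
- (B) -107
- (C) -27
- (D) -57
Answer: D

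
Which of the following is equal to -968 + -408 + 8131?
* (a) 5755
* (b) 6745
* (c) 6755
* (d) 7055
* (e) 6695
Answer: c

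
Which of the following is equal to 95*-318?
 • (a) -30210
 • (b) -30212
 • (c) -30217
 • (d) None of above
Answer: a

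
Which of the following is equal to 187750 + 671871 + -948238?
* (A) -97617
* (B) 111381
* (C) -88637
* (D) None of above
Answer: D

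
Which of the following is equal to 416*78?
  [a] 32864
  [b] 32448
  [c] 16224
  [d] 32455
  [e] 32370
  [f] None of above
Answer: b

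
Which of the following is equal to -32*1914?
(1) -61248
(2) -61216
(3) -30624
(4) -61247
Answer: 1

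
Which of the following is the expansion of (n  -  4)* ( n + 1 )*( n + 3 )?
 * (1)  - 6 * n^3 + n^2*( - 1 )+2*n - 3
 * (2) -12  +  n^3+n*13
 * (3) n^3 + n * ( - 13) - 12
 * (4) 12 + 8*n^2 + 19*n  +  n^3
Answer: 3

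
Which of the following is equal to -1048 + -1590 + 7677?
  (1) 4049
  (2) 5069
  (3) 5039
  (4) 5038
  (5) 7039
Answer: 3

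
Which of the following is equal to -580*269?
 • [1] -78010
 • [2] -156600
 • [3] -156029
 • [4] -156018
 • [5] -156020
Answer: 5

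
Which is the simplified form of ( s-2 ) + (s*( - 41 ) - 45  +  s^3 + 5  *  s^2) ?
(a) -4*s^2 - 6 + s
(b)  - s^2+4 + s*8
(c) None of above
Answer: c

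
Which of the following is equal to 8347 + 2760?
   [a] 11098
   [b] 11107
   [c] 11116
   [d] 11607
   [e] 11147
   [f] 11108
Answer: b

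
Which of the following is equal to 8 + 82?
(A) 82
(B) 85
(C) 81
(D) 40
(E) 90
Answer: E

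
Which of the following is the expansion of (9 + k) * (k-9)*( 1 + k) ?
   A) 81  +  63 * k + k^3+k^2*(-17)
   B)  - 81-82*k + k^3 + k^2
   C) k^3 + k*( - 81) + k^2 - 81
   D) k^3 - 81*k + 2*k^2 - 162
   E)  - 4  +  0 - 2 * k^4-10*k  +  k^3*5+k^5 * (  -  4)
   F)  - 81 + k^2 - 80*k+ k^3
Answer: C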